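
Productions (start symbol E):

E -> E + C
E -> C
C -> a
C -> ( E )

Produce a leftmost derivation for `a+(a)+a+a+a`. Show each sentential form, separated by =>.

E => E+C => E+C+C => E+C+C+C => E+C+C+C+C => C+C+C+C+C => a+C+C+C+C => a+(E)+C+C+C => a+(C)+C+C+C => a+(a)+C+C+C => a+(a)+a+C+C => a+(a)+a+a+C => a+(a)+a+a+a

E => E+C   [E -> E + C]
E+C => E+C+C   [E -> E + C]
E+C+C => E+C+C+C   [E -> E + C]
E+C+C+C => E+C+C+C+C   [E -> E + C]
E+C+C+C+C => C+C+C+C+C   [E -> C]
C+C+C+C+C => a+C+C+C+C   [C -> a]
a+C+C+C+C => a+(E)+C+C+C   [C -> ( E )]
a+(E)+C+C+C => a+(C)+C+C+C   [E -> C]
a+(C)+C+C+C => a+(a)+C+C+C   [C -> a]
a+(a)+C+C+C => a+(a)+a+C+C   [C -> a]
a+(a)+a+C+C => a+(a)+a+a+C   [C -> a]
a+(a)+a+a+C => a+(a)+a+a+a   [C -> a]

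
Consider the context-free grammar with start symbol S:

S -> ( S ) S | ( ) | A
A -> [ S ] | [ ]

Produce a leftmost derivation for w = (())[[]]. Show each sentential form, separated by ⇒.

S⇒(S)S⇒(())S⇒(())A⇒(())[S]⇒(())[A]⇒(())[[]]

S ⇒ (S)S   [S -> ( S ) S]
(S)S ⇒ (())S   [S -> ( )]
(())S ⇒ (())A   [S -> A]
(())A ⇒ (())[S]   [A -> [ S ]]
(())[S] ⇒ (())[A]   [S -> A]
(())[A] ⇒ (())[[]]   [A -> [ ]]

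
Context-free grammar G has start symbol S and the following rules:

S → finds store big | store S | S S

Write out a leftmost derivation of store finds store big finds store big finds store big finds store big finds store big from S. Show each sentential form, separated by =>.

S => S S => S S S => store S S S => store S S S S => store S S S S S => store finds store big S S S S => store finds store big finds store big S S S => store finds store big finds store big finds store big S S => store finds store big finds store big finds store big finds store big S => store finds store big finds store big finds store big finds store big finds store big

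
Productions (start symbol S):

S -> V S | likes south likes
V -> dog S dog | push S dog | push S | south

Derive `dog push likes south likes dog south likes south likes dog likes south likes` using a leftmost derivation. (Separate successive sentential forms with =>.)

S => V S   [S -> V S]
V S => dog S dog S   [V -> dog S dog]
dog S dog S => dog V S dog S   [S -> V S]
dog V S dog S => dog push S dog S dog S   [V -> push S dog]
dog push S dog S dog S => dog push likes south likes dog S dog S   [S -> likes south likes]
dog push likes south likes dog S dog S => dog push likes south likes dog V S dog S   [S -> V S]
dog push likes south likes dog V S dog S => dog push likes south likes dog south S dog S   [V -> south]
dog push likes south likes dog south S dog S => dog push likes south likes dog south likes south likes dog S   [S -> likes south likes]
dog push likes south likes dog south likes south likes dog S => dog push likes south likes dog south likes south likes dog likes south likes   [S -> likes south likes]

S => V S => dog S dog S => dog V S dog S => dog push S dog S dog S => dog push likes south likes dog S dog S => dog push likes south likes dog V S dog S => dog push likes south likes dog south S dog S => dog push likes south likes dog south likes south likes dog S => dog push likes south likes dog south likes south likes dog likes south likes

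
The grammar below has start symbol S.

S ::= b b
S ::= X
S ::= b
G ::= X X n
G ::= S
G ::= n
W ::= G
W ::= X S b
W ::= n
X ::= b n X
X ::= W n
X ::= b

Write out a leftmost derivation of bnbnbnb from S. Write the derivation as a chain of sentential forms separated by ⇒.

S ⇒ X ⇒ bnX ⇒ bnbnX ⇒ bnbnbnX ⇒ bnbnbnb

S ⇒ X   [S ::= X]
X ⇒ bnX   [X ::= b n X]
bnX ⇒ bnbnX   [X ::= b n X]
bnbnX ⇒ bnbnbnX   [X ::= b n X]
bnbnbnX ⇒ bnbnbnb   [X ::= b]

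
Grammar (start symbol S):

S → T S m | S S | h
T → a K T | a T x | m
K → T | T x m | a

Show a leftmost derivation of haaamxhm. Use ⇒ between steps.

S ⇒ SS ⇒ hS ⇒ hTSm ⇒ haTxSm ⇒ haaKTxSm ⇒ haaaTxSm ⇒ haaamxSm ⇒ haaamxhm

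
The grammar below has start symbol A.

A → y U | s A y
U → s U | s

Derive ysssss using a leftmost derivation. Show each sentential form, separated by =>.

A => yU   [A → y U]
yU => ysU   [U → s U]
ysU => yssU   [U → s U]
yssU => ysssU   [U → s U]
ysssU => yssssU   [U → s U]
yssssU => ysssss   [U → s]

A=>yU=>ysU=>yssU=>ysssU=>yssssU=>ysssss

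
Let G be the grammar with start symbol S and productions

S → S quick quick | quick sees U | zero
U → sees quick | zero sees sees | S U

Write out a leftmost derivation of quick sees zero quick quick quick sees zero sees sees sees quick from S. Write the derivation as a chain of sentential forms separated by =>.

S => quick sees U => quick sees S U => quick sees S quick quick U => quick sees zero quick quick U => quick sees zero quick quick S U => quick sees zero quick quick quick sees U U => quick sees zero quick quick quick sees zero sees sees U => quick sees zero quick quick quick sees zero sees sees sees quick

S => quick sees U   [S → quick sees U]
quick sees U => quick sees S U   [U → S U]
quick sees S U => quick sees S quick quick U   [S → S quick quick]
quick sees S quick quick U => quick sees zero quick quick U   [S → zero]
quick sees zero quick quick U => quick sees zero quick quick S U   [U → S U]
quick sees zero quick quick S U => quick sees zero quick quick quick sees U U   [S → quick sees U]
quick sees zero quick quick quick sees U U => quick sees zero quick quick quick sees zero sees sees U   [U → zero sees sees]
quick sees zero quick quick quick sees zero sees sees U => quick sees zero quick quick quick sees zero sees sees sees quick   [U → sees quick]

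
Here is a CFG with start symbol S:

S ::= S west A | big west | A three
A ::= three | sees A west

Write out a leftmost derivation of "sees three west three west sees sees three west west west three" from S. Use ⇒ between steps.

S ⇒ S west A ⇒ S west A west A ⇒ A three west A west A ⇒ sees A west three west A west A ⇒ sees three west three west A west A ⇒ sees three west three west sees A west west A ⇒ sees three west three west sees sees A west west west A ⇒ sees three west three west sees sees three west west west A ⇒ sees three west three west sees sees three west west west three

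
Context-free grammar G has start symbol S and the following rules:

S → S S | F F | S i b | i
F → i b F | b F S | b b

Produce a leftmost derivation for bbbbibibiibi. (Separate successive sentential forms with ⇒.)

S ⇒ SS   [S → S S]
SS ⇒ SibS   [S → S i b]
SibS ⇒ SSibS   [S → S S]
SSibS ⇒ SibSibS   [S → S i b]
SibSibS ⇒ SibibSibS   [S → S i b]
SibibSibS ⇒ FFibibSibS   [S → F F]
FFibibSibS ⇒ bbFibibSibS   [F → b b]
bbFibibSibS ⇒ bbbbibibSibS   [F → b b]
bbbbibibSibS ⇒ bbbbibibiibS   [S → i]
bbbbibibiibS ⇒ bbbbibibiibi   [S → i]

S ⇒ SS ⇒ SibS ⇒ SSibS ⇒ SibSibS ⇒ SibibSibS ⇒ FFibibSibS ⇒ bbFibibSibS ⇒ bbbbibibSibS ⇒ bbbbibibiibS ⇒ bbbbibibiibi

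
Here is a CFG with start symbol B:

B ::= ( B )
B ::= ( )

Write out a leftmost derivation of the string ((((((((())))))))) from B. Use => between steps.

B=>(B)=>((B))=>(((B)))=>((((B))))=>(((((B)))))=>((((((B))))))=>(((((((B)))))))=>((((((((B))))))))=>((((((((()))))))))

B => (B)   [B ::= ( B )]
(B) => ((B))   [B ::= ( B )]
((B)) => (((B)))   [B ::= ( B )]
(((B))) => ((((B))))   [B ::= ( B )]
((((B)))) => (((((B)))))   [B ::= ( B )]
(((((B))))) => ((((((B))))))   [B ::= ( B )]
((((((B)))))) => (((((((B)))))))   [B ::= ( B )]
(((((((B))))))) => ((((((((B))))))))   [B ::= ( B )]
((((((((B)))))))) => ((((((((()))))))))   [B ::= ( )]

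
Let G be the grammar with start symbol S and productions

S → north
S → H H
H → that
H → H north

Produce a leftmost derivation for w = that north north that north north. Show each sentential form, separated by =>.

S => H H   [S → H H]
H H => H north H   [H → H north]
H north H => H north north H   [H → H north]
H north north H => that north north H   [H → that]
that north north H => that north north H north   [H → H north]
that north north H north => that north north H north north   [H → H north]
that north north H north north => that north north that north north   [H → that]

S => H H => H north H => H north north H => that north north H => that north north H north => that north north H north north => that north north that north north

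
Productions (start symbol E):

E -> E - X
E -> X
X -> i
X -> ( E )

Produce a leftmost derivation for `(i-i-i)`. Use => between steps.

E=>X=>(E)=>(E-X)=>(E-X-X)=>(X-X-X)=>(i-X-X)=>(i-i-X)=>(i-i-i)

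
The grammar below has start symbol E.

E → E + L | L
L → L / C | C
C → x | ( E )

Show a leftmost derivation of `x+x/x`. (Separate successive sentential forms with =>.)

E => E+L => L+L => C+L => x+L => x+L/C => x+C/C => x+x/C => x+x/x

E => E+L   [E → E + L]
E+L => L+L   [E → L]
L+L => C+L   [L → C]
C+L => x+L   [C → x]
x+L => x+L/C   [L → L / C]
x+L/C => x+C/C   [L → C]
x+C/C => x+x/C   [C → x]
x+x/C => x+x/x   [C → x]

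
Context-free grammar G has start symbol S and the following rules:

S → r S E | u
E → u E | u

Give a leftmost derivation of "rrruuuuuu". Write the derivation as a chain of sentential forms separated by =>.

S => rSE   [S → r S E]
rSE => rrSEE   [S → r S E]
rrSEE => rrrSEEE   [S → r S E]
rrrSEEE => rrruEEE   [S → u]
rrruEEE => rrruuEE   [E → u]
rrruuEE => rrruuuEE   [E → u E]
rrruuuEE => rrruuuuEE   [E → u E]
rrruuuuEE => rrruuuuuE   [E → u]
rrruuuuuE => rrruuuuuu   [E → u]

S => rSE => rrSEE => rrrSEEE => rrruEEE => rrruuEE => rrruuuEE => rrruuuuEE => rrruuuuuE => rrruuuuuu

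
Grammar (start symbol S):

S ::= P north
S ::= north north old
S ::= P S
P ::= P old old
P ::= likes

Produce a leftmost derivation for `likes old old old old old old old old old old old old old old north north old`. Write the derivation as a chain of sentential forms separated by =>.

S => P S => P old old S => P old old old old S => P old old old old old old S => P old old old old old old old old S => P old old old old old old old old old old S => P old old old old old old old old old old old old S => P old old old old old old old old old old old old old old S => likes old old old old old old old old old old old old old old S => likes old old old old old old old old old old old old old old north north old

S => P S   [S ::= P S]
P S => P old old S   [P ::= P old old]
P old old S => P old old old old S   [P ::= P old old]
P old old old old S => P old old old old old old S   [P ::= P old old]
P old old old old old old S => P old old old old old old old old S   [P ::= P old old]
P old old old old old old old old S => P old old old old old old old old old old S   [P ::= P old old]
P old old old old old old old old old old S => P old old old old old old old old old old old old S   [P ::= P old old]
P old old old old old old old old old old old old S => P old old old old old old old old old old old old old old S   [P ::= P old old]
P old old old old old old old old old old old old old old S => likes old old old old old old old old old old old old old old S   [P ::= likes]
likes old old old old old old old old old old old old old old S => likes old old old old old old old old old old old old old old north north old   [S ::= north north old]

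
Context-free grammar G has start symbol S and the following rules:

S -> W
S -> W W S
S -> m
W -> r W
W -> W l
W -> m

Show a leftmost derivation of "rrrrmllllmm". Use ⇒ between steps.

S ⇒ WWS   [S -> W W S]
WWS ⇒ rWWS   [W -> r W]
rWWS ⇒ rWlWS   [W -> W l]
rWlWS ⇒ rWllWS   [W -> W l]
rWllWS ⇒ rrWllWS   [W -> r W]
rrWllWS ⇒ rrWlllWS   [W -> W l]
rrWlllWS ⇒ rrWllllWS   [W -> W l]
rrWllllWS ⇒ rrrWllllWS   [W -> r W]
rrrWllllWS ⇒ rrrrWllllWS   [W -> r W]
rrrrWllllWS ⇒ rrrrmllllWS   [W -> m]
rrrrmllllWS ⇒ rrrrmllllmS   [W -> m]
rrrrmllllmS ⇒ rrrrmllllmm   [S -> m]

S ⇒ WWS ⇒ rWWS ⇒ rWlWS ⇒ rWllWS ⇒ rrWllWS ⇒ rrWlllWS ⇒ rrWllllWS ⇒ rrrWllllWS ⇒ rrrrWllllWS ⇒ rrrrmllllWS ⇒ rrrrmllllmS ⇒ rrrrmllllmm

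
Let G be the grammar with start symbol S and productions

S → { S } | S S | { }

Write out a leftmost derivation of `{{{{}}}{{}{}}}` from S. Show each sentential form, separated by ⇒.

S ⇒ {S} ⇒ {SS} ⇒ {{S}S} ⇒ {{{S}}S} ⇒ {{{{}}}S} ⇒ {{{{}}}{S}} ⇒ {{{{}}}{SS}} ⇒ {{{{}}}{{}S}} ⇒ {{{{}}}{{}{}}}

S ⇒ {S}   [S → { S }]
{S} ⇒ {SS}   [S → S S]
{SS} ⇒ {{S}S}   [S → { S }]
{{S}S} ⇒ {{{S}}S}   [S → { S }]
{{{S}}S} ⇒ {{{{}}}S}   [S → { }]
{{{{}}}S} ⇒ {{{{}}}{S}}   [S → { S }]
{{{{}}}{S}} ⇒ {{{{}}}{SS}}   [S → S S]
{{{{}}}{SS}} ⇒ {{{{}}}{{}S}}   [S → { }]
{{{{}}}{{}S}} ⇒ {{{{}}}{{}{}}}   [S → { }]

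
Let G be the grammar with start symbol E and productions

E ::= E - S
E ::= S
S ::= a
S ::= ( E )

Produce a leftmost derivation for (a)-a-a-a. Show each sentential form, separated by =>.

E => E-S => E-S-S => E-S-S-S => S-S-S-S => (E)-S-S-S => (S)-S-S-S => (a)-S-S-S => (a)-a-S-S => (a)-a-a-S => (a)-a-a-a

E => E-S   [E ::= E - S]
E-S => E-S-S   [E ::= E - S]
E-S-S => E-S-S-S   [E ::= E - S]
E-S-S-S => S-S-S-S   [E ::= S]
S-S-S-S => (E)-S-S-S   [S ::= ( E )]
(E)-S-S-S => (S)-S-S-S   [E ::= S]
(S)-S-S-S => (a)-S-S-S   [S ::= a]
(a)-S-S-S => (a)-a-S-S   [S ::= a]
(a)-a-S-S => (a)-a-a-S   [S ::= a]
(a)-a-a-S => (a)-a-a-a   [S ::= a]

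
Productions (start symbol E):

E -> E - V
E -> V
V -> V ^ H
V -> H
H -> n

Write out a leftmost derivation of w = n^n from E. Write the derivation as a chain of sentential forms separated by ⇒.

E ⇒ V ⇒ V^H ⇒ H^H ⇒ n^H ⇒ n^n

E ⇒ V   [E -> V]
V ⇒ V^H   [V -> V ^ H]
V^H ⇒ H^H   [V -> H]
H^H ⇒ n^H   [H -> n]
n^H ⇒ n^n   [H -> n]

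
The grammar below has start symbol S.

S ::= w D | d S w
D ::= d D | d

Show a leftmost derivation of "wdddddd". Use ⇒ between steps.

S ⇒ wD ⇒ wdD ⇒ wddD ⇒ wdddD ⇒ wddddD ⇒ wdddddD ⇒ wdddddd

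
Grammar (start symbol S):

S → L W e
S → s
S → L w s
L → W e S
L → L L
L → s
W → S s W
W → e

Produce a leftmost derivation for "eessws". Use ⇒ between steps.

S ⇒ Lws   [S → L w s]
Lws ⇒ LLws   [L → L L]
LLws ⇒ WeSLws   [L → W e S]
WeSLws ⇒ eeSLws   [W → e]
eeSLws ⇒ eesLws   [S → s]
eesLws ⇒ eessws   [L → s]

S ⇒ Lws ⇒ LLws ⇒ WeSLws ⇒ eeSLws ⇒ eesLws ⇒ eessws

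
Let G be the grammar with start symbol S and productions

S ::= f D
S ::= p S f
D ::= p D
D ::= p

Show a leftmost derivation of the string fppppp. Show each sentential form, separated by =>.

S=>fD=>fpD=>fppD=>fpppD=>fppppD=>fppppp

S => fD   [S ::= f D]
fD => fpD   [D ::= p D]
fpD => fppD   [D ::= p D]
fppD => fpppD   [D ::= p D]
fpppD => fppppD   [D ::= p D]
fppppD => fppppp   [D ::= p]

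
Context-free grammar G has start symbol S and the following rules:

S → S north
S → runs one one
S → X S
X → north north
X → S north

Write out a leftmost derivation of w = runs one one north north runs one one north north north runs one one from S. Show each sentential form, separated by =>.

S => X S => S north S => X S north S => S north S north S => S north north S north S => runs one one north north S north S => runs one one north north S north north S => runs one one north north S north north north S => runs one one north north runs one one north north north S => runs one one north north runs one one north north north runs one one

S => X S   [S → X S]
X S => S north S   [X → S north]
S north S => X S north S   [S → X S]
X S north S => S north S north S   [X → S north]
S north S north S => S north north S north S   [S → S north]
S north north S north S => runs one one north north S north S   [S → runs one one]
runs one one north north S north S => runs one one north north S north north S   [S → S north]
runs one one north north S north north S => runs one one north north S north north north S   [S → S north]
runs one one north north S north north north S => runs one one north north runs one one north north north S   [S → runs one one]
runs one one north north runs one one north north north S => runs one one north north runs one one north north north runs one one   [S → runs one one]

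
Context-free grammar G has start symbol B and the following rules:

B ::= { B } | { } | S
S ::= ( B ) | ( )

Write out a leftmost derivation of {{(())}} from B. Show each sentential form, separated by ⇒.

B ⇒ {B} ⇒ {{B}} ⇒ {{S}} ⇒ {{(B)}} ⇒ {{(S)}} ⇒ {{(())}}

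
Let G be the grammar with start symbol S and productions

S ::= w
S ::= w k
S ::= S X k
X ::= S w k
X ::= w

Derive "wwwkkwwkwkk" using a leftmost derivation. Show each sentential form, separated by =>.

S => SXk => SXkXk => wXkXk => wSwkkXk => wwwkkXk => wwwkkSwkk => wwwkkSXkwkk => wwwkkwXkwkk => wwwkkwwkwkk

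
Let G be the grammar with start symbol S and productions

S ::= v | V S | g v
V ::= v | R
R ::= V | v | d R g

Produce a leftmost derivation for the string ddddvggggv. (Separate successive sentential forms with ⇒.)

S ⇒ VS ⇒ RS ⇒ dRgS ⇒ ddRggS ⇒ dddRgggS ⇒ ddddRggggS ⇒ ddddVggggS ⇒ ddddvggggS ⇒ ddddvggggv

S ⇒ VS   [S ::= V S]
VS ⇒ RS   [V ::= R]
RS ⇒ dRgS   [R ::= d R g]
dRgS ⇒ ddRggS   [R ::= d R g]
ddRggS ⇒ dddRgggS   [R ::= d R g]
dddRgggS ⇒ ddddRggggS   [R ::= d R g]
ddddRggggS ⇒ ddddVggggS   [R ::= V]
ddddVggggS ⇒ ddddvggggS   [V ::= v]
ddddvggggS ⇒ ddddvggggv   [S ::= v]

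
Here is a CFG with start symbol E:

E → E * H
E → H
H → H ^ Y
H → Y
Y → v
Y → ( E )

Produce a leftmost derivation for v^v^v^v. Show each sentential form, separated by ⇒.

E ⇒ H ⇒ H^Y ⇒ H^Y^Y ⇒ H^Y^Y^Y ⇒ Y^Y^Y^Y ⇒ v^Y^Y^Y ⇒ v^v^Y^Y ⇒ v^v^v^Y ⇒ v^v^v^v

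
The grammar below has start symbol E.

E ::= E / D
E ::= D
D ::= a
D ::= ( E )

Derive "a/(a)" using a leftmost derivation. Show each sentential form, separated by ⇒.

E ⇒ E/D ⇒ D/D ⇒ a/D ⇒ a/(E) ⇒ a/(D) ⇒ a/(a)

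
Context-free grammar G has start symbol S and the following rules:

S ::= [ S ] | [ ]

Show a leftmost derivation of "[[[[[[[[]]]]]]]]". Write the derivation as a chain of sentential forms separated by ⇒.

S ⇒ [S] ⇒ [[S]] ⇒ [[[S]]] ⇒ [[[[S]]]] ⇒ [[[[[S]]]]] ⇒ [[[[[[S]]]]]] ⇒ [[[[[[[S]]]]]]] ⇒ [[[[[[[[]]]]]]]]

S ⇒ [S]   [S ::= [ S ]]
[S] ⇒ [[S]]   [S ::= [ S ]]
[[S]] ⇒ [[[S]]]   [S ::= [ S ]]
[[[S]]] ⇒ [[[[S]]]]   [S ::= [ S ]]
[[[[S]]]] ⇒ [[[[[S]]]]]   [S ::= [ S ]]
[[[[[S]]]]] ⇒ [[[[[[S]]]]]]   [S ::= [ S ]]
[[[[[[S]]]]]] ⇒ [[[[[[[S]]]]]]]   [S ::= [ S ]]
[[[[[[[S]]]]]]] ⇒ [[[[[[[[]]]]]]]]   [S ::= [ ]]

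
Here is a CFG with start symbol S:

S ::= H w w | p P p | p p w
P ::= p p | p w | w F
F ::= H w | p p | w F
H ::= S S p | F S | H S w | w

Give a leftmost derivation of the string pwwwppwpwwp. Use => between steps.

S=>pPp=>pwFp=>pwwFp=>pwwHwp=>pwwHSwwp=>pwwwSwwp=>pwwwpPpwwp=>pwwwppwpwwp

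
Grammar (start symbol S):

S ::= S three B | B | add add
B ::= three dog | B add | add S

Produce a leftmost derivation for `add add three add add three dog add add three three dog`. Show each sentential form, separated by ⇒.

S ⇒ S three B   [S ::= S three B]
S three B ⇒ add add three B   [S ::= add add]
add add three B ⇒ add add three add S   [B ::= add S]
add add three add S ⇒ add add three add B   [S ::= B]
add add three add B ⇒ add add three add add S   [B ::= add S]
add add three add add S ⇒ add add three add add S three B   [S ::= S three B]
add add three add add S three B ⇒ add add three add add B three B   [S ::= B]
add add three add add B three B ⇒ add add three add add B add three B   [B ::= B add]
add add three add add B add three B ⇒ add add three add add B add add three B   [B ::= B add]
add add three add add B add add three B ⇒ add add three add add three dog add add three B   [B ::= three dog]
add add three add add three dog add add three B ⇒ add add three add add three dog add add three three dog   [B ::= three dog]

S ⇒ S three B ⇒ add add three B ⇒ add add three add S ⇒ add add three add B ⇒ add add three add add S ⇒ add add three add add S three B ⇒ add add three add add B three B ⇒ add add three add add B add three B ⇒ add add three add add B add add three B ⇒ add add three add add three dog add add three B ⇒ add add three add add three dog add add three three dog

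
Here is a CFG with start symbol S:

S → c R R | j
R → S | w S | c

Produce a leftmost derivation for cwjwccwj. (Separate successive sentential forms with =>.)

S => cRR => cwSR => cwjR => cwjwS => cwjwcRR => cwjwccR => cwjwccwS => cwjwccwj

S => cRR   [S → c R R]
cRR => cwSR   [R → w S]
cwSR => cwjR   [S → j]
cwjR => cwjwS   [R → w S]
cwjwS => cwjwcRR   [S → c R R]
cwjwcRR => cwjwccR   [R → c]
cwjwccR => cwjwccwS   [R → w S]
cwjwccwS => cwjwccwj   [S → j]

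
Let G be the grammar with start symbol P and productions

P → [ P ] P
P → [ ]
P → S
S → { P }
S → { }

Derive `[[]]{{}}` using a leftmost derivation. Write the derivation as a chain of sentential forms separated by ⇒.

P ⇒ [P]P ⇒ [[]]P ⇒ [[]]S ⇒ [[]]{P} ⇒ [[]]{S} ⇒ [[]]{{}}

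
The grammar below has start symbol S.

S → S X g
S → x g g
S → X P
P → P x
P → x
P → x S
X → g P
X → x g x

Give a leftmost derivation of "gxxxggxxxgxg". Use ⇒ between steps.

S ⇒ SXg ⇒ XPXg ⇒ gPPXg ⇒ gxPXg ⇒ gxPxXg ⇒ gxPxxXg ⇒ gxxSxxXg ⇒ gxxxggxxXg ⇒ gxxxggxxxgxg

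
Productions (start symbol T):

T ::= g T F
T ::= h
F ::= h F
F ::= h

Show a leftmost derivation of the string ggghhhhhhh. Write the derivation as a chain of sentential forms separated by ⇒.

T ⇒ gTF   [T ::= g T F]
gTF ⇒ ggTFF   [T ::= g T F]
ggTFF ⇒ gggTFFF   [T ::= g T F]
gggTFFF ⇒ ggghFFF   [T ::= h]
ggghFFF ⇒ ggghhFFF   [F ::= h F]
ggghhFFF ⇒ ggghhhFF   [F ::= h]
ggghhhFF ⇒ ggghhhhFF   [F ::= h F]
ggghhhhFF ⇒ ggghhhhhF   [F ::= h]
ggghhhhhF ⇒ ggghhhhhhF   [F ::= h F]
ggghhhhhhF ⇒ ggghhhhhhh   [F ::= h]

T ⇒ gTF ⇒ ggTFF ⇒ gggTFFF ⇒ ggghFFF ⇒ ggghhFFF ⇒ ggghhhFF ⇒ ggghhhhFF ⇒ ggghhhhhF ⇒ ggghhhhhhF ⇒ ggghhhhhhh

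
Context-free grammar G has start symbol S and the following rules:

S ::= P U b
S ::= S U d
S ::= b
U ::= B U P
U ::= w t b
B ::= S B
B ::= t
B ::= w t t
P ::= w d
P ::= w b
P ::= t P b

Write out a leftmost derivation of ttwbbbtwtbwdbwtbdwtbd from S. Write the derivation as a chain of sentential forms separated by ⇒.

S ⇒ SUd ⇒ SUdUd ⇒ PUbUdUd ⇒ tPbUbUdUd ⇒ ttPbbUbUdUd ⇒ ttwbbbUbUdUd ⇒ ttwbbbBUPbUdUd ⇒ ttwbbbtUPbUdUd ⇒ ttwbbbtwtbPbUdUd ⇒ ttwbbbtwtbwdbUdUd ⇒ ttwbbbtwtbwdbwtbdUd ⇒ ttwbbbtwtbwdbwtbdwtbd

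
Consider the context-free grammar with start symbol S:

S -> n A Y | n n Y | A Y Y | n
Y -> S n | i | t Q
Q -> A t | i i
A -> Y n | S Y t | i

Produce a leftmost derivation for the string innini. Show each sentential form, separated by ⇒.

S⇒AYY⇒iYY⇒iSnY⇒innYnY⇒inninY⇒innini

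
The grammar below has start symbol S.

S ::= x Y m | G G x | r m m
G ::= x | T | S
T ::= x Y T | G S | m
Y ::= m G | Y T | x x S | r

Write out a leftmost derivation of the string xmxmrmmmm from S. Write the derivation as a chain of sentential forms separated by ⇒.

S ⇒ xYm   [S ::= x Y m]
xYm ⇒ xmGm   [Y ::= m G]
xmGm ⇒ xmSm   [G ::= S]
xmSm ⇒ xmxYmm   [S ::= x Y m]
xmxYmm ⇒ xmxmGmm   [Y ::= m G]
xmxmGmm ⇒ xmxmSmm   [G ::= S]
xmxmSmm ⇒ xmxmrmmmm   [S ::= r m m]

S ⇒ xYm ⇒ xmGm ⇒ xmSm ⇒ xmxYmm ⇒ xmxmGmm ⇒ xmxmSmm ⇒ xmxmrmmmm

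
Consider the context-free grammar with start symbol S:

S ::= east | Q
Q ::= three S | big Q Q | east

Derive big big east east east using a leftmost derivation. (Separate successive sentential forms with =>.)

S => Q   [S ::= Q]
Q => big Q Q   [Q ::= big Q Q]
big Q Q => big big Q Q Q   [Q ::= big Q Q]
big big Q Q Q => big big east Q Q   [Q ::= east]
big big east Q Q => big big east east Q   [Q ::= east]
big big east east Q => big big east east east   [Q ::= east]

S => Q => big Q Q => big big Q Q Q => big big east Q Q => big big east east Q => big big east east east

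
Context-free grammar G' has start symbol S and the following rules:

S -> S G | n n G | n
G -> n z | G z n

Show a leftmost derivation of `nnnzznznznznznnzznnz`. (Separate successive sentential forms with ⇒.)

S ⇒ SG ⇒ SGG ⇒ nnGGG ⇒ nnGznGG ⇒ nnGznznGG ⇒ nnGznznznGG ⇒ nnGznznznznGG ⇒ nnGznznznznznGG ⇒ nnnzznznznznznGG ⇒ nnnzznznznznznGznG ⇒ nnnzznznznznznnzznG ⇒ nnnzznznznznznnzznnz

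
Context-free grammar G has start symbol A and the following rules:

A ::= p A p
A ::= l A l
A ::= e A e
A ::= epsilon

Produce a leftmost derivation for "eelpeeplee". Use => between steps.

A => eAe   [A ::= e A e]
eAe => eeAee   [A ::= e A e]
eeAee => eelAlee   [A ::= l A l]
eelAlee => eelpAplee   [A ::= p A p]
eelpAplee => eelpeAeplee   [A ::= e A e]
eelpeAeplee => eelpeeplee   [A ::= epsilon]

A => eAe => eeAee => eelAlee => eelpAplee => eelpeAeplee => eelpeeplee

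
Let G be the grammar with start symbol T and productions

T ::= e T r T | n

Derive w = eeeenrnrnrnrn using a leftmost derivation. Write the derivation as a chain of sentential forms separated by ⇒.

T ⇒ eTrT ⇒ eeTrTrT ⇒ eeeTrTrTrT ⇒ eeeeTrTrTrTrT ⇒ eeeenrTrTrTrT ⇒ eeeenrnrTrTrT ⇒ eeeenrnrnrTrT ⇒ eeeenrnrnrnrT ⇒ eeeenrnrnrnrn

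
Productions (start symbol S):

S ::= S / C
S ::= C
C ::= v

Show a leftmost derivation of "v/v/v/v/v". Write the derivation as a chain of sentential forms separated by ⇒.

S⇒S/C⇒S/C/C⇒S/C/C/C⇒S/C/C/C/C⇒C/C/C/C/C⇒v/C/C/C/C⇒v/v/C/C/C⇒v/v/v/C/C⇒v/v/v/v/C⇒v/v/v/v/v

S ⇒ S/C   [S ::= S / C]
S/C ⇒ S/C/C   [S ::= S / C]
S/C/C ⇒ S/C/C/C   [S ::= S / C]
S/C/C/C ⇒ S/C/C/C/C   [S ::= S / C]
S/C/C/C/C ⇒ C/C/C/C/C   [S ::= C]
C/C/C/C/C ⇒ v/C/C/C/C   [C ::= v]
v/C/C/C/C ⇒ v/v/C/C/C   [C ::= v]
v/v/C/C/C ⇒ v/v/v/C/C   [C ::= v]
v/v/v/C/C ⇒ v/v/v/v/C   [C ::= v]
v/v/v/v/C ⇒ v/v/v/v/v   [C ::= v]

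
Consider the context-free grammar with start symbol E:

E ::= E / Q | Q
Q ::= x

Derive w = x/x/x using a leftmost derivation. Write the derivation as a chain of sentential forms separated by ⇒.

E ⇒ E/Q   [E ::= E / Q]
E/Q ⇒ E/Q/Q   [E ::= E / Q]
E/Q/Q ⇒ Q/Q/Q   [E ::= Q]
Q/Q/Q ⇒ x/Q/Q   [Q ::= x]
x/Q/Q ⇒ x/x/Q   [Q ::= x]
x/x/Q ⇒ x/x/x   [Q ::= x]

E ⇒ E/Q ⇒ E/Q/Q ⇒ Q/Q/Q ⇒ x/Q/Q ⇒ x/x/Q ⇒ x/x/x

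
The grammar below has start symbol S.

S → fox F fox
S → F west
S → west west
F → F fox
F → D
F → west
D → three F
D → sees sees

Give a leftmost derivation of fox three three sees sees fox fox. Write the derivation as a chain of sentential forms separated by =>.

S => fox F fox => fox F fox fox => fox D fox fox => fox three F fox fox => fox three D fox fox => fox three three F fox fox => fox three three D fox fox => fox three three sees sees fox fox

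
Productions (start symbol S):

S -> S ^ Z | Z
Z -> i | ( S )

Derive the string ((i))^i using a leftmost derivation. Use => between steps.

S => S^Z => Z^Z => (S)^Z => (Z)^Z => ((S))^Z => ((Z))^Z => ((i))^Z => ((i))^i

S => S^Z   [S -> S ^ Z]
S^Z => Z^Z   [S -> Z]
Z^Z => (S)^Z   [Z -> ( S )]
(S)^Z => (Z)^Z   [S -> Z]
(Z)^Z => ((S))^Z   [Z -> ( S )]
((S))^Z => ((Z))^Z   [S -> Z]
((Z))^Z => ((i))^Z   [Z -> i]
((i))^Z => ((i))^i   [Z -> i]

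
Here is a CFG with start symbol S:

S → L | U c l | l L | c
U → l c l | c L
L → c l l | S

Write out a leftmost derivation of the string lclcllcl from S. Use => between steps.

S => lL   [S → l L]
lL => lS   [L → S]
lS => lUcl   [S → U c l]
lUcl => lcLcl   [U → c L]
lcLcl => lcScl   [L → S]
lcScl => lclLcl   [S → l L]
lclLcl => lclcllcl   [L → c l l]

S=>lL=>lS=>lUcl=>lcLcl=>lcScl=>lclLcl=>lclcllcl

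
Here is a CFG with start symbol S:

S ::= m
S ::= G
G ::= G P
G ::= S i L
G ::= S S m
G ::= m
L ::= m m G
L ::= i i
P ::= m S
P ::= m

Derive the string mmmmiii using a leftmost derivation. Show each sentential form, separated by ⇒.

S⇒G⇒SiL⇒GiL⇒GPiL⇒SSmPiL⇒mSmPiL⇒mGmPiL⇒mmmPiL⇒mmmmiL⇒mmmmiii

S ⇒ G   [S ::= G]
G ⇒ SiL   [G ::= S i L]
SiL ⇒ GiL   [S ::= G]
GiL ⇒ GPiL   [G ::= G P]
GPiL ⇒ SSmPiL   [G ::= S S m]
SSmPiL ⇒ mSmPiL   [S ::= m]
mSmPiL ⇒ mGmPiL   [S ::= G]
mGmPiL ⇒ mmmPiL   [G ::= m]
mmmPiL ⇒ mmmmiL   [P ::= m]
mmmmiL ⇒ mmmmiii   [L ::= i i]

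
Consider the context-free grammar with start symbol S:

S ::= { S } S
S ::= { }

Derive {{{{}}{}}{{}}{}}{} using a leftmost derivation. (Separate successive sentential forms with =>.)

S => {S}S => {{S}S}S => {{{S}S}S}S => {{{{}}S}S}S => {{{{}}{}}S}S => {{{{}}{}}{S}S}S => {{{{}}{}}{{}}S}S => {{{{}}{}}{{}}{}}S => {{{{}}{}}{{}}{}}{}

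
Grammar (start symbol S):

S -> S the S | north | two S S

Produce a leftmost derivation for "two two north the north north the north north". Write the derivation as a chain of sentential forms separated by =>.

S => two S S => two S the S S => two two S S the S S => two two S the S S the S S => two two north the S S the S S => two two north the north S the S S => two two north the north north the S S => two two north the north north the north S => two two north the north north the north north

S => two S S   [S -> two S S]
two S S => two S the S S   [S -> S the S]
two S the S S => two two S S the S S   [S -> two S S]
two two S S the S S => two two S the S S the S S   [S -> S the S]
two two S the S S the S S => two two north the S S the S S   [S -> north]
two two north the S S the S S => two two north the north S the S S   [S -> north]
two two north the north S the S S => two two north the north north the S S   [S -> north]
two two north the north north the S S => two two north the north north the north S   [S -> north]
two two north the north north the north S => two two north the north north the north north   [S -> north]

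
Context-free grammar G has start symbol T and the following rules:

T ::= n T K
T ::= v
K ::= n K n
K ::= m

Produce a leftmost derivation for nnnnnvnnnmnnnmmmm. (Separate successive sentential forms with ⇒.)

T⇒nTK⇒nnTKK⇒nnnTKKK⇒nnnnTKKKK⇒nnnnnTKKKKK⇒nnnnnvKKKKK⇒nnnnnvnKnKKKK⇒nnnnnvnnKnnKKKK⇒nnnnnvnnnKnnnKKKK⇒nnnnnvnnnmnnnKKKK⇒nnnnnvnnnmnnnmKKK⇒nnnnnvnnnmnnnmmKK⇒nnnnnvnnnmnnnmmmK⇒nnnnnvnnnmnnnmmmm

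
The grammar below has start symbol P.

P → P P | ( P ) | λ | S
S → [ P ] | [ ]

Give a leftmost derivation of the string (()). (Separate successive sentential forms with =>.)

P=>PP=>PPP=>(P)PP=>(PP)PP=>((P)P)PP=>(()P)PP=>(())PP=>(())P=>(())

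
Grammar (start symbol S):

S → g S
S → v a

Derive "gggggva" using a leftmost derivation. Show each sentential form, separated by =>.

S => gS => ggS => gggS => ggggS => gggggS => gggggva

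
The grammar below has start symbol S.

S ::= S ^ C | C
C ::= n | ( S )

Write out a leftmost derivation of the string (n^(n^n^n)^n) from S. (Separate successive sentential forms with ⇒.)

S ⇒ C ⇒ (S) ⇒ (S^C) ⇒ (S^C^C) ⇒ (C^C^C) ⇒ (n^C^C) ⇒ (n^(S)^C) ⇒ (n^(S^C)^C) ⇒ (n^(S^C^C)^C) ⇒ (n^(C^C^C)^C) ⇒ (n^(n^C^C)^C) ⇒ (n^(n^n^C)^C) ⇒ (n^(n^n^n)^C) ⇒ (n^(n^n^n)^n)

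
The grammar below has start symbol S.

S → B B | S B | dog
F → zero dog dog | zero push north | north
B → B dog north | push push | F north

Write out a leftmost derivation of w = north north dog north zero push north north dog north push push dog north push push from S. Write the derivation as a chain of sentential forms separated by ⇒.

S ⇒ S B ⇒ S B B ⇒ B B B B ⇒ B dog north B B B ⇒ F north dog north B B B ⇒ north north dog north B B B ⇒ north north dog north B dog north B B ⇒ north north dog north F north dog north B B ⇒ north north dog north zero push north north dog north B B ⇒ north north dog north zero push north north dog north B dog north B ⇒ north north dog north zero push north north dog north push push dog north B ⇒ north north dog north zero push north north dog north push push dog north push push

S ⇒ S B   [S → S B]
S B ⇒ S B B   [S → S B]
S B B ⇒ B B B B   [S → B B]
B B B B ⇒ B dog north B B B   [B → B dog north]
B dog north B B B ⇒ F north dog north B B B   [B → F north]
F north dog north B B B ⇒ north north dog north B B B   [F → north]
north north dog north B B B ⇒ north north dog north B dog north B B   [B → B dog north]
north north dog north B dog north B B ⇒ north north dog north F north dog north B B   [B → F north]
north north dog north F north dog north B B ⇒ north north dog north zero push north north dog north B B   [F → zero push north]
north north dog north zero push north north dog north B B ⇒ north north dog north zero push north north dog north B dog north B   [B → B dog north]
north north dog north zero push north north dog north B dog north B ⇒ north north dog north zero push north north dog north push push dog north B   [B → push push]
north north dog north zero push north north dog north push push dog north B ⇒ north north dog north zero push north north dog north push push dog north push push   [B → push push]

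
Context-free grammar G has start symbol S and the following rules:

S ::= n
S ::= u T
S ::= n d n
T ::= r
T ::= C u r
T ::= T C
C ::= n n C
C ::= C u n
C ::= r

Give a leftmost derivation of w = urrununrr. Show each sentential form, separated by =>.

S => uT => uTC => uTCC => uTCCC => urCCC => urCunCC => urCununCC => urrununCC => urrununrC => urrununrr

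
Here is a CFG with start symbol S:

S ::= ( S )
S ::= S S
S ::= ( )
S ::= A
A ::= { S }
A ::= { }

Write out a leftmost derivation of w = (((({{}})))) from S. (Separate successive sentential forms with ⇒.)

S ⇒ (S) ⇒ ((S)) ⇒ (((S))) ⇒ ((((S)))) ⇒ ((((A)))) ⇒ (((({S})))) ⇒ (((({A})))) ⇒ (((({{}}))))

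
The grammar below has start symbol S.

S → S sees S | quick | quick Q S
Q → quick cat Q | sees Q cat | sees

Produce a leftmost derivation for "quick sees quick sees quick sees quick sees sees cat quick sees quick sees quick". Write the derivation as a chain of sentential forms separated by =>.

S => quick Q S => quick sees S => quick sees quick Q S => quick sees quick sees S => quick sees quick sees S sees S => quick sees quick sees quick sees S => quick sees quick sees quick sees quick Q S => quick sees quick sees quick sees quick sees Q cat S => quick sees quick sees quick sees quick sees sees cat S => quick sees quick sees quick sees quick sees sees cat quick Q S => quick sees quick sees quick sees quick sees sees cat quick sees S => quick sees quick sees quick sees quick sees sees cat quick sees S sees S => quick sees quick sees quick sees quick sees sees cat quick sees quick sees S => quick sees quick sees quick sees quick sees sees cat quick sees quick sees quick

S => quick Q S   [S → quick Q S]
quick Q S => quick sees S   [Q → sees]
quick sees S => quick sees quick Q S   [S → quick Q S]
quick sees quick Q S => quick sees quick sees S   [Q → sees]
quick sees quick sees S => quick sees quick sees S sees S   [S → S sees S]
quick sees quick sees S sees S => quick sees quick sees quick sees S   [S → quick]
quick sees quick sees quick sees S => quick sees quick sees quick sees quick Q S   [S → quick Q S]
quick sees quick sees quick sees quick Q S => quick sees quick sees quick sees quick sees Q cat S   [Q → sees Q cat]
quick sees quick sees quick sees quick sees Q cat S => quick sees quick sees quick sees quick sees sees cat S   [Q → sees]
quick sees quick sees quick sees quick sees sees cat S => quick sees quick sees quick sees quick sees sees cat quick Q S   [S → quick Q S]
quick sees quick sees quick sees quick sees sees cat quick Q S => quick sees quick sees quick sees quick sees sees cat quick sees S   [Q → sees]
quick sees quick sees quick sees quick sees sees cat quick sees S => quick sees quick sees quick sees quick sees sees cat quick sees S sees S   [S → S sees S]
quick sees quick sees quick sees quick sees sees cat quick sees S sees S => quick sees quick sees quick sees quick sees sees cat quick sees quick sees S   [S → quick]
quick sees quick sees quick sees quick sees sees cat quick sees quick sees S => quick sees quick sees quick sees quick sees sees cat quick sees quick sees quick   [S → quick]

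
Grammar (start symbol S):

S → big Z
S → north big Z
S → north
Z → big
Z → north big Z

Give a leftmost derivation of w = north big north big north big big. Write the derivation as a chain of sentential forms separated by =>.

S => north big Z => north big north big Z => north big north big north big Z => north big north big north big big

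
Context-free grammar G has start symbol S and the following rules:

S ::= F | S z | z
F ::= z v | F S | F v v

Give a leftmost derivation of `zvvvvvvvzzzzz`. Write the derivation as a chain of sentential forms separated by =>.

S => Sz   [S ::= S z]
Sz => Fz   [S ::= F]
Fz => FSz   [F ::= F S]
FSz => FSSz   [F ::= F S]
FSSz => FSSSz   [F ::= F S]
FSSSz => FSSSSz   [F ::= F S]
FSSSSz => FvvSSSSz   [F ::= F v v]
FvvSSSSz => FvvvvSSSSz   [F ::= F v v]
FvvvvSSSSz => FvvvvvvSSSSz   [F ::= F v v]
FvvvvvvSSSSz => zvvvvvvvSSSSz   [F ::= z v]
zvvvvvvvSSSSz => zvvvvvvvzSSSz   [S ::= z]
zvvvvvvvzSSSz => zvvvvvvvzzSSz   [S ::= z]
zvvvvvvvzzSSz => zvvvvvvvzzzSz   [S ::= z]
zvvvvvvvzzzSz => zvvvvvvvzzzzz   [S ::= z]

S => Sz => Fz => FSz => FSSz => FSSSz => FSSSSz => FvvSSSSz => FvvvvSSSSz => FvvvvvvSSSSz => zvvvvvvvSSSSz => zvvvvvvvzSSSz => zvvvvvvvzzSSz => zvvvvvvvzzzSz => zvvvvvvvzzzzz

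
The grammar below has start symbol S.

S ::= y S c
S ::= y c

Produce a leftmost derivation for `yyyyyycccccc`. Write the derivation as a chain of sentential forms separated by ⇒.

S ⇒ ySc ⇒ yyScc ⇒ yyySccc ⇒ yyyyScccc ⇒ yyyyySccccc ⇒ yyyyyycccccc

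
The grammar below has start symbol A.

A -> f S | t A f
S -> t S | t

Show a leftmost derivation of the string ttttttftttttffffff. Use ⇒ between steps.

A ⇒ tAf   [A -> t A f]
tAf ⇒ ttAff   [A -> t A f]
ttAff ⇒ tttAfff   [A -> t A f]
tttAfff ⇒ ttttAffff   [A -> t A f]
ttttAffff ⇒ tttttAfffff   [A -> t A f]
tttttAfffff ⇒ ttttttAffffff   [A -> t A f]
ttttttAffffff ⇒ ttttttfSffffff   [A -> f S]
ttttttfSffffff ⇒ ttttttftSffffff   [S -> t S]
ttttttftSffffff ⇒ ttttttfttSffffff   [S -> t S]
ttttttfttSffffff ⇒ ttttttftttSffffff   [S -> t S]
ttttttftttSffffff ⇒ ttttttfttttSffffff   [S -> t S]
ttttttfttttSffffff ⇒ ttttttftttttffffff   [S -> t]

A⇒tAf⇒ttAff⇒tttAfff⇒ttttAffff⇒tttttAfffff⇒ttttttAffffff⇒ttttttfSffffff⇒ttttttftSffffff⇒ttttttfttSffffff⇒ttttttftttSffffff⇒ttttttfttttSffffff⇒ttttttftttttffffff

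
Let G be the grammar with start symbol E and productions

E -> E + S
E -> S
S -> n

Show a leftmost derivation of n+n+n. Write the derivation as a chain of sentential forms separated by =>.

E => E+S => E+S+S => S+S+S => n+S+S => n+n+S => n+n+n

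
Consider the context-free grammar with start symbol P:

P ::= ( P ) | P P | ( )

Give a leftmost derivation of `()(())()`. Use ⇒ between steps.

P ⇒ PP   [P ::= P P]
PP ⇒ ()P   [P ::= ( )]
()P ⇒ ()PP   [P ::= P P]
()PP ⇒ ()(P)P   [P ::= ( P )]
()(P)P ⇒ ()(())P   [P ::= ( )]
()(())P ⇒ ()(())()   [P ::= ( )]

P⇒PP⇒()P⇒()PP⇒()(P)P⇒()(())P⇒()(())()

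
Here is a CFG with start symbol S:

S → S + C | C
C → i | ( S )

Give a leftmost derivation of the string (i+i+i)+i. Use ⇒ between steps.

S ⇒ S+C   [S → S + C]
S+C ⇒ C+C   [S → C]
C+C ⇒ (S)+C   [C → ( S )]
(S)+C ⇒ (S+C)+C   [S → S + C]
(S+C)+C ⇒ (S+C+C)+C   [S → S + C]
(S+C+C)+C ⇒ (C+C+C)+C   [S → C]
(C+C+C)+C ⇒ (i+C+C)+C   [C → i]
(i+C+C)+C ⇒ (i+i+C)+C   [C → i]
(i+i+C)+C ⇒ (i+i+i)+C   [C → i]
(i+i+i)+C ⇒ (i+i+i)+i   [C → i]

S ⇒ S+C ⇒ C+C ⇒ (S)+C ⇒ (S+C)+C ⇒ (S+C+C)+C ⇒ (C+C+C)+C ⇒ (i+C+C)+C ⇒ (i+i+C)+C ⇒ (i+i+i)+C ⇒ (i+i+i)+i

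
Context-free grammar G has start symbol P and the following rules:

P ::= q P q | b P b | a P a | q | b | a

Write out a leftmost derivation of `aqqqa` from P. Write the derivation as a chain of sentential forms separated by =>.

P => aPa => aqPqa => aqqqa

P => aPa   [P ::= a P a]
aPa => aqPqa   [P ::= q P q]
aqPqa => aqqqa   [P ::= q]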